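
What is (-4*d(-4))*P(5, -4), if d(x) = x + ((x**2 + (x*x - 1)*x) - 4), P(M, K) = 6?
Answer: 1248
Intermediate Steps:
d(x) = -4 + x + x**2 + x*(-1 + x**2) (d(x) = x + ((x**2 + (x**2 - 1)*x) - 4) = x + ((x**2 + (-1 + x**2)*x) - 4) = x + ((x**2 + x*(-1 + x**2)) - 4) = x + (-4 + x**2 + x*(-1 + x**2)) = -4 + x + x**2 + x*(-1 + x**2))
(-4*d(-4))*P(5, -4) = -4*(-4 + (-4)**2 + (-4)**3)*6 = -4*(-4 + 16 - 64)*6 = -4*(-52)*6 = 208*6 = 1248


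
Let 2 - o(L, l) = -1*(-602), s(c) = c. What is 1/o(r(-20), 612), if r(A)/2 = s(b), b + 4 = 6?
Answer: -1/600 ≈ -0.0016667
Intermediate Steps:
b = 2 (b = -4 + 6 = 2)
r(A) = 4 (r(A) = 2*2 = 4)
o(L, l) = -600 (o(L, l) = 2 - (-1)*(-602) = 2 - 1*602 = 2 - 602 = -600)
1/o(r(-20), 612) = 1/(-600) = -1/600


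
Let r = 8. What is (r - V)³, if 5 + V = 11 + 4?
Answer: -8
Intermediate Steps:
V = 10 (V = -5 + (11 + 4) = -5 + 15 = 10)
(r - V)³ = (8 - 1*10)³ = (8 - 10)³ = (-2)³ = -8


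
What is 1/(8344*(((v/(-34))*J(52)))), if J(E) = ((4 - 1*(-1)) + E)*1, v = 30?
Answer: -17/7134120 ≈ -2.3829e-6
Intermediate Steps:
J(E) = 5 + E (J(E) = ((4 + 1) + E)*1 = (5 + E)*1 = 5 + E)
1/(8344*(((v/(-34))*J(52)))) = 1/(8344*(((30/(-34))*(5 + 52)))) = 1/(8344*(((30*(-1/34))*57))) = 1/(8344*((-15/17*57))) = 1/(8344*(-855/17)) = (1/8344)*(-17/855) = -17/7134120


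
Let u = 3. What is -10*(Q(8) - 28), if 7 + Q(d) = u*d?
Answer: 110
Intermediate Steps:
Q(d) = -7 + 3*d
-10*(Q(8) - 28) = -10*((-7 + 3*8) - 28) = -10*((-7 + 24) - 28) = -10*(17 - 28) = -10*(-11) = 110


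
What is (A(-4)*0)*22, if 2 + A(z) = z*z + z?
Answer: 0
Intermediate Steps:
A(z) = -2 + z + z² (A(z) = -2 + (z*z + z) = -2 + (z² + z) = -2 + (z + z²) = -2 + z + z²)
(A(-4)*0)*22 = ((-2 - 4 + (-4)²)*0)*22 = ((-2 - 4 + 16)*0)*22 = (10*0)*22 = 0*22 = 0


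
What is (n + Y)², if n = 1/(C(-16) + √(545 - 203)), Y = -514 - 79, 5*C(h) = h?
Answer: 12094650657197/34395218 - 184434825*√38/17197609 ≈ 3.5157e+5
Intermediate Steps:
C(h) = h/5
Y = -593
n = 1/(-16/5 + 3*√38) (n = 1/((⅕)*(-16) + √(545 - 203)) = 1/(-16/5 + √342) = 1/(-16/5 + 3*√38) ≈ 0.065388)
(n + Y)² = ((40/4147 + 75*√38/8294) - 593)² = (-2459131/4147 + 75*√38/8294)²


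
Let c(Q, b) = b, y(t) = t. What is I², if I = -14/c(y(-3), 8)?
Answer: 49/16 ≈ 3.0625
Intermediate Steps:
I = -7/4 (I = -14/8 = -14*⅛ = -7/4 ≈ -1.7500)
I² = (-7/4)² = 49/16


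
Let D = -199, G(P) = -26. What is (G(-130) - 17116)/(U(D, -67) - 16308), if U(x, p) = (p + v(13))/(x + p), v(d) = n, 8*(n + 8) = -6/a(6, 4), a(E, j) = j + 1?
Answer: 30398480/28919019 ≈ 1.0512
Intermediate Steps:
a(E, j) = 1 + j
n = -163/20 (n = -8 + (-6/(1 + 4))/8 = -8 + (-6/5)/8 = -8 + (-6*1/5)/8 = -8 + (1/8)*(-6/5) = -8 - 3/20 = -163/20 ≈ -8.1500)
v(d) = -163/20
U(x, p) = (-163/20 + p)/(p + x) (U(x, p) = (p - 163/20)/(x + p) = (-163/20 + p)/(p + x))
(G(-130) - 17116)/(U(D, -67) - 16308) = (-26 - 17116)/((-163/20 - 67)/(-67 - 199) - 16308) = -17142/(-1503/20/(-266) - 16308) = -17142/(-1/266*(-1503/20) - 16308) = -17142/(1503/5320 - 16308) = -17142/(-86757057/5320) = -17142*(-5320/86757057) = 30398480/28919019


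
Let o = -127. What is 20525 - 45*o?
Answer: 26240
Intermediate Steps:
20525 - 45*o = 20525 - 45*(-127) = 20525 + 5715 = 26240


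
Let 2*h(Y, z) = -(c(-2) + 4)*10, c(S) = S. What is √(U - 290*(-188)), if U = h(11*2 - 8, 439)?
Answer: √54510 ≈ 233.47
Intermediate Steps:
h(Y, z) = -10 (h(Y, z) = (-(-2 + 4)*10)/2 = (-2*10)/2 = (-1*20)/2 = (½)*(-20) = -10)
U = -10
√(U - 290*(-188)) = √(-10 - 290*(-188)) = √(-10 + 54520) = √54510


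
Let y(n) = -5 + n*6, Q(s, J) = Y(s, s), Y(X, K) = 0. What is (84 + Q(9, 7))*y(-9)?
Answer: -4956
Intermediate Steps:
Q(s, J) = 0
y(n) = -5 + 6*n
(84 + Q(9, 7))*y(-9) = (84 + 0)*(-5 + 6*(-9)) = 84*(-5 - 54) = 84*(-59) = -4956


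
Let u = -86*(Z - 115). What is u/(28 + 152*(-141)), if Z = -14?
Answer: -5547/10702 ≈ -0.51831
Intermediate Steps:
u = 11094 (u = -86*(-14 - 115) = -86*(-129) = 11094)
u/(28 + 152*(-141)) = 11094/(28 + 152*(-141)) = 11094/(28 - 21432) = 11094/(-21404) = 11094*(-1/21404) = -5547/10702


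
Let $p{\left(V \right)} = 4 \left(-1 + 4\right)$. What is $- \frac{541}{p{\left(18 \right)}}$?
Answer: $- \frac{541}{12} \approx -45.083$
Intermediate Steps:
$p{\left(V \right)} = 12$ ($p{\left(V \right)} = 4 \cdot 3 = 12$)
$- \frac{541}{p{\left(18 \right)}} = - \frac{541}{12}$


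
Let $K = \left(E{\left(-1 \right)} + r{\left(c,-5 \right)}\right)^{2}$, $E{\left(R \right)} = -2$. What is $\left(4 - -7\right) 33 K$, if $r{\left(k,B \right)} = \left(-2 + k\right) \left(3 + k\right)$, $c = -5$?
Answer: $52272$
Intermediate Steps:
$K = 144$ ($K = \left(-2 - \left(11 - 25\right)\right)^{2} = \left(-2 - -14\right)^{2} = \left(-2 + 14\right)^{2} = 12^{2} = 144$)
$\left(4 - -7\right) 33 K = \left(4 - -7\right) 33 \cdot 144 = \left(4 + 7\right) 33 \cdot 144 = 11 \cdot 33 \cdot 144 = 363 \cdot 144 = 52272$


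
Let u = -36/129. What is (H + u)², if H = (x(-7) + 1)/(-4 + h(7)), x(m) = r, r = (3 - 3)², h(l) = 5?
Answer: 961/1849 ≈ 0.51974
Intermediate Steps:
u = -12/43 (u = -36*1/129 = -12/43 ≈ -0.27907)
r = 0 (r = 0² = 0)
x(m) = 0
H = 1 (H = (0 + 1)/(-4 + 5) = 1/1 = 1*1 = 1)
(H + u)² = (1 - 12/43)² = (31/43)² = 961/1849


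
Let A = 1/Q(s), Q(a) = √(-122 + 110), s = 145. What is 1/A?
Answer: 2*I*√3 ≈ 3.4641*I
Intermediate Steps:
Q(a) = 2*I*√3 (Q(a) = √(-12) = 2*I*√3)
A = -I*√3/6 (A = 1/(2*I*√3) = -I*√3/6 ≈ -0.28868*I)
1/A = 1/(-I*√3/6) = 2*I*√3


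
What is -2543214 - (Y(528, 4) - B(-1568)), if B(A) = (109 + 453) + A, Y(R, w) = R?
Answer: -2544748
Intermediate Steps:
B(A) = 562 + A
-2543214 - (Y(528, 4) - B(-1568)) = -2543214 - (528 - (562 - 1568)) = -2543214 - (528 - 1*(-1006)) = -2543214 - (528 + 1006) = -2543214 - 1*1534 = -2543214 - 1534 = -2544748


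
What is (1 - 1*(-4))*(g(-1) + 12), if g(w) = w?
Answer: 55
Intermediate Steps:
(1 - 1*(-4))*(g(-1) + 12) = (1 - 1*(-4))*(-1 + 12) = (1 + 4)*11 = 5*11 = 55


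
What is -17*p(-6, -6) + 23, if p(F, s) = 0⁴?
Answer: 23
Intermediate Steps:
p(F, s) = 0
-17*p(-6, -6) + 23 = -17*0 + 23 = 0 + 23 = 23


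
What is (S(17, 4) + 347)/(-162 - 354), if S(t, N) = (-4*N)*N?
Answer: -283/516 ≈ -0.54845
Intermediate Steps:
S(t, N) = -4*N**2
(S(17, 4) + 347)/(-162 - 354) = (-4*4**2 + 347)/(-162 - 354) = (-4*16 + 347)/(-516) = (-64 + 347)*(-1/516) = 283*(-1/516) = -283/516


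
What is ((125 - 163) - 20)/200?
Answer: -29/100 ≈ -0.29000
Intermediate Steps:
((125 - 163) - 20)/200 = (-38 - 20)*(1/200) = -58*1/200 = -29/100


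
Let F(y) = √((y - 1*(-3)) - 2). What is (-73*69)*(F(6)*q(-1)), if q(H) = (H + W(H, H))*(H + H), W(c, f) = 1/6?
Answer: -8395*√7 ≈ -22211.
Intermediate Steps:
F(y) = √(1 + y) (F(y) = √((y + 3) - 2) = √((3 + y) - 2) = √(1 + y))
W(c, f) = ⅙
q(H) = 2*H*(⅙ + H) (q(H) = (H + ⅙)*(H + H) = (⅙ + H)*(2*H) = 2*H*(⅙ + H))
(-73*69)*(F(6)*q(-1)) = (-73*69)*(√(1 + 6)*((⅓)*(-1)*(1 + 6*(-1)))) = -5037*√7*(⅓)*(-1)*(1 - 6) = -5037*√7*(⅓)*(-1)*(-5) = -5037*√7*5/3 = -8395*√7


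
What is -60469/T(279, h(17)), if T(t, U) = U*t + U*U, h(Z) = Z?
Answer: -3557/296 ≈ -12.017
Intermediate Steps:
T(t, U) = U**2 + U*t (T(t, U) = U*t + U**2 = U**2 + U*t)
-60469/T(279, h(17)) = -60469*1/(17*(17 + 279)) = -60469/(17*296) = -60469/5032 = -60469*1/5032 = -3557/296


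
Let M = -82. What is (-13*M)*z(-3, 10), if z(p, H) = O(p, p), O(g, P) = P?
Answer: -3198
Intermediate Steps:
z(p, H) = p
(-13*M)*z(-3, 10) = -13*(-82)*(-3) = 1066*(-3) = -3198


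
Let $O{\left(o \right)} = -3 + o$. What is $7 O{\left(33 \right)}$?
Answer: $210$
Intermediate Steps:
$7 O{\left(33 \right)} = 7 \left(-3 + 33\right) = 7 \cdot 30 = 210$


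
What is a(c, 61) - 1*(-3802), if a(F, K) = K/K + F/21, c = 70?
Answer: 11419/3 ≈ 3806.3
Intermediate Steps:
a(F, K) = 1 + F/21 (a(F, K) = 1 + F*(1/21) = 1 + F/21)
a(c, 61) - 1*(-3802) = (1 + (1/21)*70) - 1*(-3802) = (1 + 10/3) + 3802 = 13/3 + 3802 = 11419/3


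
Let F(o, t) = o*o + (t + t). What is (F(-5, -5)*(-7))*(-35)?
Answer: 3675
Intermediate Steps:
F(o, t) = o² + 2*t
(F(-5, -5)*(-7))*(-35) = (((-5)² + 2*(-5))*(-7))*(-35) = ((25 - 10)*(-7))*(-35) = (15*(-7))*(-35) = -105*(-35) = 3675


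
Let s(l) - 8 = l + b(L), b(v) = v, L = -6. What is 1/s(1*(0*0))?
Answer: ½ ≈ 0.50000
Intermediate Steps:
s(l) = 2 + l (s(l) = 8 + (l - 6) = 8 + (-6 + l) = 2 + l)
1/s(1*(0*0)) = 1/(2 + 1*(0*0)) = 1/(2 + 1*0) = 1/(2 + 0) = 1/2 = ½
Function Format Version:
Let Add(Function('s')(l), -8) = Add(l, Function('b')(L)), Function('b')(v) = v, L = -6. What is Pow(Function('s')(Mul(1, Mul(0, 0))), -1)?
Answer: Rational(1, 2) ≈ 0.50000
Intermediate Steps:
Function('s')(l) = Add(2, l) (Function('s')(l) = Add(8, Add(l, -6)) = Add(8, Add(-6, l)) = Add(2, l))
Pow(Function('s')(Mul(1, Mul(0, 0))), -1) = Pow(Add(2, Mul(1, Mul(0, 0))), -1) = Pow(Add(2, Mul(1, 0)), -1) = Pow(Add(2, 0), -1) = Pow(2, -1) = Rational(1, 2)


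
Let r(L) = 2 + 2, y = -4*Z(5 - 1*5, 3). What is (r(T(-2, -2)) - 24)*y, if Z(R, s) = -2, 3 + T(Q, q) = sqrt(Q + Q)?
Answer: -160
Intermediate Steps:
T(Q, q) = -3 + sqrt(2)*sqrt(Q) (T(Q, q) = -3 + sqrt(Q + Q) = -3 + sqrt(2*Q) = -3 + sqrt(2)*sqrt(Q))
y = 8 (y = -4*(-2) = 8)
r(L) = 4
(r(T(-2, -2)) - 24)*y = (4 - 24)*8 = -20*8 = -160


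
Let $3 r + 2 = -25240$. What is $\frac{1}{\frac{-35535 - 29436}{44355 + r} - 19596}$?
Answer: $- \frac{35941}{704364807} \approx -5.1026 \cdot 10^{-5}$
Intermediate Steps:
$r = -8414$ ($r = - \frac{2}{3} + \frac{1}{3} \left(-25240\right) = - \frac{2}{3} - \frac{25240}{3} = -8414$)
$\frac{1}{\frac{-35535 - 29436}{44355 + r} - 19596} = \frac{1}{\frac{-35535 - 29436}{44355 - 8414} - 19596} = \frac{1}{- \frac{64971}{35941} - 19596} = \frac{1}{- \frac{704364807}{35941}} = - \frac{35941}{704364807}$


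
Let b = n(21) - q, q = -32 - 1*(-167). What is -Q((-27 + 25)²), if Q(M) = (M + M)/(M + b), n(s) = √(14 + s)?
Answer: 524/8563 + 4*√35/8563 ≈ 0.063957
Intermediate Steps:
q = 135 (q = -32 + 167 = 135)
b = -135 + √35 (b = √(14 + 21) - 1*135 = √35 - 135 = -135 + √35 ≈ -129.08)
Q(M) = 2*M/(-135 + M + √35) (Q(M) = (M + M)/(M + (-135 + √35)) = (2*M)/(-135 + M + √35) = 2*M/(-135 + M + √35))
-Q((-27 + 25)²) = -2*(-27 + 25)²/(-135 + (-27 + 25)² + √35) = -2*(-2)²/(-135 + (-2)² + √35) = -2*4/(-135 + 4 + √35) = -2*4/(-131 + √35) = -8/(-131 + √35)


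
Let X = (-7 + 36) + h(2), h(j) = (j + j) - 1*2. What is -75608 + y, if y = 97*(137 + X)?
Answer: -59312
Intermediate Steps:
h(j) = -2 + 2*j (h(j) = 2*j - 2 = -2 + 2*j)
X = 31 (X = (-7 + 36) + (-2 + 2*2) = 29 + (-2 + 4) = 29 + 2 = 31)
y = 16296 (y = 97*(137 + 31) = 97*168 = 16296)
-75608 + y = -75608 + 16296 = -59312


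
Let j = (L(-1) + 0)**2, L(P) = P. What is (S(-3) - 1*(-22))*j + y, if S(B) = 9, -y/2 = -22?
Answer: 75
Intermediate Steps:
y = 44 (y = -2*(-22) = 44)
j = 1 (j = (-1 + 0)**2 = (-1)**2 = 1)
(S(-3) - 1*(-22))*j + y = (9 - 1*(-22))*1 + 44 = (9 + 22)*1 + 44 = 31*1 + 44 = 31 + 44 = 75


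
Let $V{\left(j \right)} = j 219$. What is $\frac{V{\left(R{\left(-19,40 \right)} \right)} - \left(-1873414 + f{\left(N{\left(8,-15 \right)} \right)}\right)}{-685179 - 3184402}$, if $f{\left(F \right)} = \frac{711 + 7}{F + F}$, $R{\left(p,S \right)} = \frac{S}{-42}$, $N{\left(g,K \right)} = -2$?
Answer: $- \frac{26227389}{54174134} \approx -0.48413$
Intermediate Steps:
$R{\left(p,S \right)} = - \frac{S}{42}$ ($R{\left(p,S \right)} = S \left(- \frac{1}{42}\right) = - \frac{S}{42}$)
$V{\left(j \right)} = 219 j$
$f{\left(F \right)} = \frac{359}{F}$ ($f{\left(F \right)} = \frac{718}{2 F} = 718 \frac{1}{2 F} = \frac{359}{F}$)
$\frac{V{\left(R{\left(-19,40 \right)} \right)} - \left(-1873414 + f{\left(N{\left(8,-15 \right)} \right)}\right)}{-685179 - 3184402} = \frac{219 \left(\left(- \frac{1}{42}\right) 40\right) + \left(1873414 - \frac{359}{-2}\right)}{-685179 - 3184402} = \frac{219 \left(- \frac{20}{21}\right) + \left(1873414 - 359 \left(- \frac{1}{2}\right)\right)}{-3869581} = \left(- \frac{1460}{7} + \left(1873414 - - \frac{359}{2}\right)\right) \left(- \frac{1}{3869581}\right) = \left(- \frac{1460}{7} + \left(1873414 + \frac{359}{2}\right)\right) \left(- \frac{1}{3869581}\right) = \left(- \frac{1460}{7} + \frac{3747187}{2}\right) \left(- \frac{1}{3869581}\right) = \frac{26227389}{14} \left(- \frac{1}{3869581}\right) = - \frac{26227389}{54174134}$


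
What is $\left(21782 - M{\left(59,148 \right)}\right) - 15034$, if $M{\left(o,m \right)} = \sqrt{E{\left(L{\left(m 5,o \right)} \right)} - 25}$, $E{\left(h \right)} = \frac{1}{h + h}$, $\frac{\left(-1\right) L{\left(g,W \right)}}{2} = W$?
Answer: $6748 - \frac{i \sqrt{348159}}{118} \approx 6748.0 - 5.0004 i$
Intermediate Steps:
$L{\left(g,W \right)} = - 2 W$
$E{\left(h \right)} = \frac{1}{2 h}$
$M{\left(o,m \right)} = \sqrt{-25 - \frac{1}{4 o}}$ ($M{\left(o,m \right)} = \sqrt{\frac{1}{2 \left(- 2 o\right)} - 25} = \sqrt{\frac{\left(- \frac{1}{2}\right) \frac{1}{o}}{2} - 25} = \sqrt{- \frac{1}{4 o} - 25} = \sqrt{-25 - \frac{1}{4 o}}$)
$\left(21782 - M{\left(59,148 \right)}\right) - 15034 = \left(21782 - \frac{\sqrt{-100 - \frac{1}{59}}}{2}\right) - 15034 = \left(21782 - \frac{\sqrt{- \frac{5901}{59}}}{2}\right) - 15034 = \left(21782 - \frac{\frac{1}{59} i \sqrt{348159}}{2}\right) - 15034 = \left(21782 - \frac{i \sqrt{348159}}{118}\right) - 15034 = 6748 - \frac{i \sqrt{348159}}{118}$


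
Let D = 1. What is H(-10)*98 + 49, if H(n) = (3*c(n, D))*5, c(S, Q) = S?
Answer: -14651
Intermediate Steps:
H(n) = 15*n (H(n) = (3*n)*5 = 15*n)
H(-10)*98 + 49 = (15*(-10))*98 + 49 = -150*98 + 49 = -14700 + 49 = -14651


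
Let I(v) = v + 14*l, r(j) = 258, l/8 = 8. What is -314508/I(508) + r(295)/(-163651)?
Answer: -4289159245/19147167 ≈ -224.01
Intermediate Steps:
l = 64 (l = 8*8 = 64)
I(v) = 896 + v (I(v) = v + 14*64 = v + 896 = 896 + v)
-314508/I(508) + r(295)/(-163651) = -314508/(896 + 508) + 258/(-163651) = -314508/1404 + 258*(-1/163651) = -314508*1/1404 - 258/163651 = -26209/117 - 258/163651 = -4289159245/19147167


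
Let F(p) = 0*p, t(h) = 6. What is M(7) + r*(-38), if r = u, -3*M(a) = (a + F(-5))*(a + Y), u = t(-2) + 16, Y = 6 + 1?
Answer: -2606/3 ≈ -868.67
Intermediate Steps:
F(p) = 0
Y = 7
u = 22 (u = 6 + 16 = 22)
M(a) = -a*(7 + a)/3 (M(a) = -(a + 0)*(a + 7)/3 = -a*(7 + a)/3)
r = 22
M(7) + r*(-38) = (1/3)*7*(-7 - 1*7) + 22*(-38) = (1/3)*7*(-7 - 7) - 836 = (1/3)*7*(-14) - 836 = -98/3 - 836 = -2606/3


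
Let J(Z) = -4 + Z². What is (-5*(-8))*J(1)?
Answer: -120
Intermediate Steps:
(-5*(-8))*J(1) = (-5*(-8))*(-4 + 1²) = 40*(-4 + 1) = 40*(-3) = -120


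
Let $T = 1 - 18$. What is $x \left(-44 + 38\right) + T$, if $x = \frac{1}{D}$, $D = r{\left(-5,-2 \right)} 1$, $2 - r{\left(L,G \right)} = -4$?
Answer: $-18$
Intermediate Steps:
$r{\left(L,G \right)} = 6$ ($r{\left(L,G \right)} = 2 - -4 = 2 + 4 = 6$)
$D = 6$ ($D = 6 \cdot 1 = 6$)
$T = -17$ ($T = 1 - 18 = -17$)
$x = \frac{1}{6} \approx 0.16667$
$x \left(-44 + 38\right) + T = \frac{-44 + 38}{6} - 17 = \frac{1}{6} \left(-6\right) - 17 = -1 - 17 = -18$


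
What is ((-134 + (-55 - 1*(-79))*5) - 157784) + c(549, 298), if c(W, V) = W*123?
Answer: -90271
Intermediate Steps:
c(W, V) = 123*W
((-134 + (-55 - 1*(-79))*5) - 157784) + c(549, 298) = ((-134 + (-55 - 1*(-79))*5) - 157784) + 123*549 = ((-134 + (-55 + 79)*5) - 157784) + 67527 = ((-134 + 24*5) - 157784) + 67527 = ((-134 + 120) - 157784) + 67527 = (-14 - 157784) + 67527 = -157798 + 67527 = -90271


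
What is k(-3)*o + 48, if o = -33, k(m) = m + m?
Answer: 246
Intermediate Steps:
k(m) = 2*m
k(-3)*o + 48 = (2*(-3))*(-33) + 48 = -6*(-33) + 48 = 198 + 48 = 246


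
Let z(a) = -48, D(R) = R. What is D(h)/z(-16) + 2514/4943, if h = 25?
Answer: -2903/237264 ≈ -0.012235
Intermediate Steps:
D(h)/z(-16) + 2514/4943 = 25/(-48) + 2514/4943 = 25*(-1/48) + 2514*(1/4943) = -25/48 + 2514/4943 = -2903/237264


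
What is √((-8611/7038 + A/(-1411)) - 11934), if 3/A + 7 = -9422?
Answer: I*√4470246979738863860894/611998674 ≈ 109.25*I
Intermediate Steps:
A = -1/3143 (A = 3/(-7 - 9422) = 3/(-9429) = 3*(-1/9429) = -1/3143 ≈ -0.00031817)
√((-8611/7038 + A/(-1411)) - 11934) = √((-8611/7038 - 1/3143/(-1411)) - 11934) = √((-8611*1/7038 - 1/3143*(-1/1411)) - 11934) = √((-8611/7038 + 1/4434773) - 11934) = √(-2246342545/1835996022 - 11934) = √(-21913022869093/1835996022) = I*√4470246979738863860894/611998674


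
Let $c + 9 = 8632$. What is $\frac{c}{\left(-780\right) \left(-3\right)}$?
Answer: $\frac{8623}{2340} \approx 3.685$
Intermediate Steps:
$c = 8623$ ($c = -9 + 8632 = 8623$)
$\frac{c}{\left(-780\right) \left(-3\right)} = \frac{8623}{\left(-780\right) \left(-3\right)} = \frac{8623}{2340}$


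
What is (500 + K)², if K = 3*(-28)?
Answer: 173056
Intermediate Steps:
K = -84
(500 + K)² = (500 - 84)² = 416² = 173056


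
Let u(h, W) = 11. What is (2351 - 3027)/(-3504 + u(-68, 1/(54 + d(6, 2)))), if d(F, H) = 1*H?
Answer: 676/3493 ≈ 0.19353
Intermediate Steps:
d(F, H) = H
(2351 - 3027)/(-3504 + u(-68, 1/(54 + d(6, 2)))) = (2351 - 3027)/(-3504 + 11) = -676/(-3493) = -676*(-1/3493) = 676/3493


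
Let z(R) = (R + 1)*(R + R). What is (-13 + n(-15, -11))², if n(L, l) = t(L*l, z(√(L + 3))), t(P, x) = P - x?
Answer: 30928 - 1408*I*√3 ≈ 30928.0 - 2438.7*I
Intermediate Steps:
z(R) = 2*R*(1 + R) (z(R) = (1 + R)*(2*R) = 2*R*(1 + R))
n(L, l) = L*l - 2*√(3 + L)*(1 + √(3 + L)) (n(L, l) = L*l - 2*√(L + 3)*(1 + √(L + 3)) = L*l - 2*√(3 + L)*(1 + √(3 + L)))
(-13 + n(-15, -11))² = (-13 + (-6 - 2*(-15) - 2*√(3 - 15) - 15*(-11)))² = (-13 + (-6 + 30 - 4*I*√3 + 165))² = (-13 + (189 - 4*I*√3))² = (176 - 4*I*√3)²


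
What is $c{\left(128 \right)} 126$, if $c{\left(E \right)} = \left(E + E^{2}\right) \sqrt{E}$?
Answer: $16644096 \sqrt{2} \approx 2.3538 \cdot 10^{7}$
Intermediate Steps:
$c{\left(E \right)} = \sqrt{E} \left(E + E^{2}\right)$
$c{\left(128 \right)} 126 = 128^{\frac{3}{2}} \left(1 + 128\right) 126 = 1024 \sqrt{2} \cdot 129 \cdot 126 = 132096 \sqrt{2} \cdot 126 = 16644096 \sqrt{2}$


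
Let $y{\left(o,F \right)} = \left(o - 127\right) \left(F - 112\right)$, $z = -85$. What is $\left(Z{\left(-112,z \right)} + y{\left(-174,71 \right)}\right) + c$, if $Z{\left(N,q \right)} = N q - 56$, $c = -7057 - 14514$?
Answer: $234$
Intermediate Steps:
$c = -21571$ ($c = -7057 - 14514 = -21571$)
$y{\left(o,F \right)} = \left(-127 + o\right) \left(-112 + F\right)$
$Z{\left(N,q \right)} = -56 + N q$
$\left(Z{\left(-112,z \right)} + y{\left(-174,71 \right)}\right) + c = \left(\left(-56 - -9520\right) + \left(14224 - 9017 - -19488 + 71 \left(-174\right)\right)\right) - 21571 = \left(\left(-56 + 9520\right) + \left(14224 - 9017 + 19488 - 12354\right)\right) - 21571 = \left(9464 + 12341\right) - 21571 = 21805 - 21571 = 234$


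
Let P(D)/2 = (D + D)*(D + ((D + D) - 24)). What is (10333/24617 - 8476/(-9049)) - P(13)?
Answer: -173450044731/222759233 ≈ -778.64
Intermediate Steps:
P(D) = 4*D*(-24 + 3*D) (P(D) = 2*((D + D)*(D + ((D + D) - 24))) = 2*((2*D)*(D + (2*D - 24))) = 2*((2*D)*(D + (-24 + 2*D))) = 2*((2*D)*(-24 + 3*D)) = 2*(2*D*(-24 + 3*D)) = 4*D*(-24 + 3*D))
(10333/24617 - 8476/(-9049)) - P(13) = (10333/24617 - 8476/(-9049)) - 12*13*(-8 + 13) = (10333*(1/24617) - 8476*(-1/9049)) - 12*13*5 = (10333/24617 + 8476/9049) - 1*780 = 302157009/222759233 - 780 = -173450044731/222759233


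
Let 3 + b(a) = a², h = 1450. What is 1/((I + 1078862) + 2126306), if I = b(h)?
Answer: 1/5307665 ≈ 1.8841e-7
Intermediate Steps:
b(a) = -3 + a²
I = 2102497 (I = -3 + 1450² = -3 + 2102500 = 2102497)
1/((I + 1078862) + 2126306) = 1/((2102497 + 1078862) + 2126306) = 1/(3181359 + 2126306) = 1/5307665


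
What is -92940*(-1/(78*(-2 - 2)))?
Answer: -7745/26 ≈ -297.88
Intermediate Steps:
-92940*(-1/(78*(-2 - 2))) = -92940/((-78*(-4))) = -92940/312 = -92940*1/312 = -7745/26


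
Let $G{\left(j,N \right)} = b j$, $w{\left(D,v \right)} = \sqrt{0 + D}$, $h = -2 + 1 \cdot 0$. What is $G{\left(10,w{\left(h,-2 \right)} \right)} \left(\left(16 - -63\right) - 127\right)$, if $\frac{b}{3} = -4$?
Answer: $5760$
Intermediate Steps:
$b = -12$ ($b = 3 \left(-4\right) = -12$)
$h = -2$ ($h = -2 + 0 = -2$)
$w{\left(D,v \right)} = \sqrt{D}$
$G{\left(j,N \right)} = - 12 j$
$G{\left(10,w{\left(h,-2 \right)} \right)} \left(\left(16 - -63\right) - 127\right) = \left(-12\right) 10 \left(\left(16 - -63\right) - 127\right) = - 120 \left(\left(16 + 63\right) - 127\right) = - 120 \left(79 - 127\right) = \left(-120\right) \left(-48\right) = 5760$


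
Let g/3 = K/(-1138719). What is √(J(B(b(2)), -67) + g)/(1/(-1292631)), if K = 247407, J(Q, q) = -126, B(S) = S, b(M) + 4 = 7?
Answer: -1292631*I*√18247442470665/379573 ≈ -1.4547e+7*I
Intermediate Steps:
b(M) = 3 (b(M) = -4 + 7 = 3)
g = -247407/379573 (g = 3*(247407/(-1138719)) = 3*(247407*(-1/1138719)) = 3*(-82469/379573) = -247407/379573 ≈ -0.65180)
√(J(B(b(2)), -67) + g)/(1/(-1292631)) = √(-126 - 247407/379573)/(1/(-1292631)) = √(-48073605/379573)/(-1/1292631) = (I*√18247442470665/379573)*(-1292631) = -1292631*I*√18247442470665/379573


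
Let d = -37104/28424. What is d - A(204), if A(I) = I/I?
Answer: -8191/3553 ≈ -2.3054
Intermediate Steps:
A(I) = 1
d = -4638/3553 (d = -37104*1/28424 = -4638/3553 ≈ -1.3054)
d - A(204) = -4638/3553 - 1*1 = -4638/3553 - 1 = -8191/3553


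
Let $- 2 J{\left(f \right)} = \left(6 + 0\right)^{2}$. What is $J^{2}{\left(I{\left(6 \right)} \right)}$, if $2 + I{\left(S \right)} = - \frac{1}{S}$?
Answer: $324$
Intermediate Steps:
$I{\left(S \right)} = -2 - \frac{1}{S}$
$J{\left(f \right)} = -18$ ($J{\left(f \right)} = - \frac{\left(6 + 0\right)^{2}}{2} = - \frac{6^{2}}{2} = \left(- \frac{1}{2}\right) 36 = -18$)
$J^{2}{\left(I{\left(6 \right)} \right)} = \left(-18\right)^{2} = 324$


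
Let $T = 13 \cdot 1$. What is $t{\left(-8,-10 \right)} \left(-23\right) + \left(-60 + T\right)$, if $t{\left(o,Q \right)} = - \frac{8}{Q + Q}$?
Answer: $- \frac{281}{5} \approx -56.2$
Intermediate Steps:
$t{\left(o,Q \right)} = - \frac{4}{Q}$ ($t{\left(o,Q \right)} = - \frac{8}{2 Q} = - 8 \frac{1}{2 Q} = - \frac{4}{Q}$)
$T = 13$
$t{\left(-8,-10 \right)} \left(-23\right) + \left(-60 + T\right) = - \frac{4}{-10} \left(-23\right) + \left(-60 + 13\right) = \left(-4\right) \left(- \frac{1}{10}\right) \left(-23\right) - 47 = \frac{2}{5} \left(-23\right) - 47 = - \frac{46}{5} - 47 = - \frac{281}{5}$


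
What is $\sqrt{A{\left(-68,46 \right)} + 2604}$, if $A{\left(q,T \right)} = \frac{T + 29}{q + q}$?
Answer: $\frac{3 \sqrt{1337594}}{68} \approx 51.024$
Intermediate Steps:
$A{\left(q,T \right)} = \frac{29 + T}{2 q}$
$\sqrt{A{\left(-68,46 \right)} + 2604} = \sqrt{\frac{29 + 46}{2 \left(-68\right)} + 2604} = \sqrt{\frac{1}{2} \left(- \frac{1}{68}\right) 75 + 2604} = \sqrt{- \frac{75}{136} + 2604} = \sqrt{\frac{354069}{136}} = \frac{3 \sqrt{1337594}}{68}$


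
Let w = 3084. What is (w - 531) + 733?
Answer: 3286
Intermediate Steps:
(w - 531) + 733 = (3084 - 531) + 733 = 2553 + 733 = 3286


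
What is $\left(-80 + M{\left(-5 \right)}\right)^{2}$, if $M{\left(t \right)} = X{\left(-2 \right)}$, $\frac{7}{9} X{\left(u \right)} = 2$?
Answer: $\frac{293764}{49} \approx 5995.2$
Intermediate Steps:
$X{\left(u \right)} = \frac{18}{7}$ ($X{\left(u \right)} = \frac{9}{7} \cdot 2 = \frac{18}{7}$)
$M{\left(t \right)} = \frac{18}{7}$
$\left(-80 + M{\left(-5 \right)}\right)^{2} = \left(-80 + \frac{18}{7}\right)^{2} = \left(- \frac{542}{7}\right)^{2} = \frac{293764}{49}$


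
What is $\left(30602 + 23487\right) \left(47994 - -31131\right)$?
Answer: $4279792125$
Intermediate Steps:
$\left(30602 + 23487\right) \left(47994 - -31131\right) = 54089 \left(47994 + 31131\right) = 54089 \cdot 79125 = 4279792125$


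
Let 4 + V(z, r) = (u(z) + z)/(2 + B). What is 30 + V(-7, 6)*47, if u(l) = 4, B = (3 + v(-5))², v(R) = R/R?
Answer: -995/6 ≈ -165.83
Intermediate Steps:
v(R) = 1
B = 16 (B = (3 + 1)² = 4² = 16)
V(z, r) = -34/9 + z/18 (V(z, r) = -4 + (4 + z)/(2 + 16) = -4 + (4 + z)/18 = -4 + (4 + z)*(1/18) = -4 + (2/9 + z/18) = -34/9 + z/18)
30 + V(-7, 6)*47 = 30 + (-34/9 + (1/18)*(-7))*47 = 30 + (-34/9 - 7/18)*47 = 30 - 25/6*47 = 30 - 1175/6 = -995/6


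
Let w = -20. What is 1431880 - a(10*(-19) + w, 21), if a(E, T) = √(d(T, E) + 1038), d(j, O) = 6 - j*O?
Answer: 1431880 - 3*√606 ≈ 1.4318e+6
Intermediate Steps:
d(j, O) = 6 - O*j
a(E, T) = √(1044 - E*T) (a(E, T) = √((6 - E*T) + 1038) = √(1044 - E*T))
1431880 - a(10*(-19) + w, 21) = 1431880 - √(1044 - 1*(10*(-19) - 20)*21) = 1431880 - √(1044 - 1*(-190 - 20)*21) = 1431880 - √(1044 - 1*(-210)*21) = 1431880 - √(1044 + 4410) = 1431880 - √5454 = 1431880 - 3*√606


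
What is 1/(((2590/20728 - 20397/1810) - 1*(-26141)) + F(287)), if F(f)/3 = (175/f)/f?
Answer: 110367635140/2883891104693247 ≈ 3.8270e-5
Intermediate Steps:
F(f) = 525/f² (F(f) = 3*((175/f)/f) = 3*(175/f²) = 525/f²)
1/(((2590/20728 - 20397/1810) - 1*(-26141)) + F(287)) = 1/(((2590/20728 - 20397/1810) - 1*(-26141)) + 525/287²) = 1/(((2590*(1/20728) - 20397*1/1810) + 26141) + 525*(1/82369)) = 1/(((1295/10364 - 20397/1810) + 26141) + 75/11767) = 1/((-104525279/9379420 + 26141) + 75/11767) = 1/(245082892941/9379420 + 75/11767) = 1/(2883891104693247/110367635140) = 110367635140/2883891104693247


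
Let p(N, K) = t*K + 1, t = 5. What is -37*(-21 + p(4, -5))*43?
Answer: 71595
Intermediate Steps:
p(N, K) = 1 + 5*K (p(N, K) = 5*K + 1 = 1 + 5*K)
-37*(-21 + p(4, -5))*43 = -37*(-21 + (1 + 5*(-5)))*43 = -37*(-21 + (1 - 25))*43 = -37*(-21 - 24)*43 = -37*(-45)*43 = 1665*43 = 71595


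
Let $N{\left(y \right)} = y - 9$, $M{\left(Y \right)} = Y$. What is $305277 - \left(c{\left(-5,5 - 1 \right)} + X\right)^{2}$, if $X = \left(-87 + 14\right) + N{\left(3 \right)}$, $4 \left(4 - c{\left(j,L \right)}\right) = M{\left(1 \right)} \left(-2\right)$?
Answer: $\frac{1198907}{4} \approx 2.9973 \cdot 10^{5}$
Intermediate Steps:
$N{\left(y \right)} = -9 + y$
$c{\left(j,L \right)} = \frac{9}{2}$ ($c{\left(j,L \right)} = 4 - \frac{1 \left(-2\right)}{4} = 4 - - \frac{1}{2} = 4 + \frac{1}{2} = \frac{9}{2}$)
$X = -79$ ($X = \left(-87 + 14\right) + \left(-9 + 3\right) = -73 - 6 = -79$)
$305277 - \left(c{\left(-5,5 - 1 \right)} + X\right)^{2} = 305277 - \left(\frac{9}{2} - 79\right)^{2} = 305277 - \left(- \frac{149}{2}\right)^{2} = 305277 - \frac{22201}{4} = \frac{1198907}{4}$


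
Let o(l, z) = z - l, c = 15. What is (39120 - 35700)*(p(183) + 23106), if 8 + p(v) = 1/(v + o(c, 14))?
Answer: 7188561270/91 ≈ 7.8995e+7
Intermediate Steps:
p(v) = -8 + 1/(-1 + v) (p(v) = -8 + 1/(v + (14 - 1*15)) = -8 + 1/(v + (14 - 15)) = -8 + 1/(v - 1) = -8 + 1/(-1 + v))
(39120 - 35700)*(p(183) + 23106) = (39120 - 35700)*((9 - 8*183)/(-1 + 183) + 23106) = 3420*((9 - 1464)/182 + 23106) = 3420*((1/182)*(-1455) + 23106) = 3420*(-1455/182 + 23106) = 3420*(4203837/182) = 7188561270/91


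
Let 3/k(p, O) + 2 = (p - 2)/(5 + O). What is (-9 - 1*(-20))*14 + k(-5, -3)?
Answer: 1688/11 ≈ 153.45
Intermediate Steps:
k(p, O) = 3/(-2 + (-2 + p)/(5 + O)) (k(p, O) = 3/(-2 + (p - 2)/(5 + O)) = 3/(-2 + (-2 + p)/(5 + O)))
(-9 - 1*(-20))*14 + k(-5, -3) = (-9 - 1*(-20))*14 + 3*(5 - 3)/(-12 - 5 - 2*(-3)) = (-9 + 20)*14 + 3*2/(-12 - 5 + 6) = 11*14 + 3*2/(-11) = 154 + 3*(-1/11)*2 = 154 - 6/11 = 1688/11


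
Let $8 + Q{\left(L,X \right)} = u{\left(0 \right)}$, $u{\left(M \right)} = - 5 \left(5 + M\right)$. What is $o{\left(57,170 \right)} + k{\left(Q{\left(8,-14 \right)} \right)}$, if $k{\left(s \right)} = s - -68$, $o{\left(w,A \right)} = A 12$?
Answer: $2075$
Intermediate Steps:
$u{\left(M \right)} = -25 - 5 M$
$o{\left(w,A \right)} = 12 A$
$Q{\left(L,X \right)} = -33$ ($Q{\left(L,X \right)} = -8 - 25 = -33$)
$k{\left(s \right)} = 68 + s$ ($k{\left(s \right)} = s + 68 = 68 + s$)
$o{\left(57,170 \right)} + k{\left(Q{\left(8,-14 \right)} \right)} = 12 \cdot 170 + \left(68 - 33\right) = 2040 + 35 = 2075$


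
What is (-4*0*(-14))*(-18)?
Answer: 0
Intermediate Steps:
(-4*0*(-14))*(-18) = (0*(-14))*(-18) = 0*(-18) = 0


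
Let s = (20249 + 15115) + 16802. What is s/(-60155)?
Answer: -52166/60155 ≈ -0.86719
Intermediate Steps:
s = 52166 (s = 35364 + 16802 = 52166)
s/(-60155) = 52166/(-60155) = 52166*(-1/60155) = -52166/60155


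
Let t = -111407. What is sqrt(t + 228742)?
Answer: sqrt(117335) ≈ 342.54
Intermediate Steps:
sqrt(t + 228742) = sqrt(-111407 + 228742) = sqrt(117335)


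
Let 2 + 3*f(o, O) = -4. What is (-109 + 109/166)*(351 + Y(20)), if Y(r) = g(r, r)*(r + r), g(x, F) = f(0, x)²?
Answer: -9190335/166 ≈ -55363.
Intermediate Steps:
f(o, O) = -2 (f(o, O) = -⅔ + (⅓)*(-4) = -⅔ - 4/3 = -2)
g(x, F) = 4 (g(x, F) = (-2)² = 4)
Y(r) = 8*r (Y(r) = 4*(r + r) = 4*(2*r) = 8*r)
(-109 + 109/166)*(351 + Y(20)) = (-109 + 109/166)*(351 + 8*20) = (-109 + 109*(1/166))*(351 + 160) = (-109 + 109/166)*511 = -17985/166*511 = -9190335/166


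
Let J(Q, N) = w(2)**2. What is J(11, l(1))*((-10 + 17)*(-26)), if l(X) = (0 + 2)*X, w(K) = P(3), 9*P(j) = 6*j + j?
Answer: -8918/9 ≈ -990.89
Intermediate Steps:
P(j) = 7*j/9 (P(j) = (6*j + j)/9 = (7*j)/9 = 7*j/9)
w(K) = 7/3 (w(K) = (7/9)*3 = 7/3)
l(X) = 2*X
J(Q, N) = 49/9 (J(Q, N) = (7/3)**2 = 49/9)
J(11, l(1))*((-10 + 17)*(-26)) = 49*((-10 + 17)*(-26))/9 = 49*(7*(-26))/9 = (49/9)*(-182) = -8918/9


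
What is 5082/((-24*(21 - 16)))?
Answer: -847/20 ≈ -42.350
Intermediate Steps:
5082/((-24*(21 - 16))) = 5082/((-24*5)) = 5082/(-120) = 5082*(-1/120) = -847/20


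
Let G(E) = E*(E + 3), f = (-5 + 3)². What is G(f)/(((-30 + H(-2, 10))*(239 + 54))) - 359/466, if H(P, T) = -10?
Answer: -263783/341345 ≈ -0.77278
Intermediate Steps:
f = 4 (f = (-2)² = 4)
G(E) = E*(3 + E)
G(f)/(((-30 + H(-2, 10))*(239 + 54))) - 359/466 = (4*(3 + 4))/(((-30 - 10)*(239 + 54))) - 359/466 = (4*7)/((-40*293)) - 359*1/466 = 28/(-11720) - 359/466 = 28*(-1/11720) - 359/466 = -7/2930 - 359/466 = -263783/341345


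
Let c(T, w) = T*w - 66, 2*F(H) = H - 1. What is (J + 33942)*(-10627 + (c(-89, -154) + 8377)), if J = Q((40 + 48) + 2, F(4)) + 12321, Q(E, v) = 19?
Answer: 527151980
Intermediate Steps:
F(H) = -½ + H/2 (F(H) = (H - 1)/2 = (-1 + H)/2 = -½ + H/2)
c(T, w) = -66 + T*w
J = 12340 (J = 19 + 12321 = 12340)
(J + 33942)*(-10627 + (c(-89, -154) + 8377)) = (12340 + 33942)*(-10627 + ((-66 - 89*(-154)) + 8377)) = 46282*(-10627 + ((-66 + 13706) + 8377)) = 46282*(-10627 + (13640 + 8377)) = 46282*(-10627 + 22017) = 46282*11390 = 527151980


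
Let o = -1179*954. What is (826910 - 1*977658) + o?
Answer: -1275514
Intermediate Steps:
o = -1124766
(826910 - 1*977658) + o = (826910 - 1*977658) - 1124766 = (826910 - 977658) - 1124766 = -150748 - 1124766 = -1275514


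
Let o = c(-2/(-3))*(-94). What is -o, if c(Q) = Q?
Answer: 188/3 ≈ 62.667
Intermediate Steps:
o = -188/3 (o = (-2/(-3))*(-94) = -1/3*(-2)*(-94) = (2/3)*(-94) = -188/3 ≈ -62.667)
-o = -1*(-188/3) = 188/3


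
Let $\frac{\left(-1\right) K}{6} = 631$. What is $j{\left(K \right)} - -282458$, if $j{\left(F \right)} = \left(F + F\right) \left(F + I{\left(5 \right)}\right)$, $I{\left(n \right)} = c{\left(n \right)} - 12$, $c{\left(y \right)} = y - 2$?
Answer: $29018198$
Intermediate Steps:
$K = -3786$ ($K = \left(-6\right) 631 = -3786$)
$c{\left(y \right)} = -2 + y$ ($c{\left(y \right)} = y - 2 = -2 + y$)
$I{\left(n \right)} = -14 + n$ ($I{\left(n \right)} = \left(-2 + n\right) - 12 = -14 + n$)
$j{\left(F \right)} = 2 F \left(-9 + F\right)$ ($j{\left(F \right)} = \left(F + F\right) \left(F + \left(-14 + 5\right)\right) = 2 F \left(F - 9\right) = 2 F \left(-9 + F\right)$)
$j{\left(K \right)} - -282458 = 2 \left(-3786\right) \left(-9 - 3786\right) - -282458 = 2 \left(-3786\right) \left(-3795\right) + 282458 = 28735740 + 282458 = 29018198$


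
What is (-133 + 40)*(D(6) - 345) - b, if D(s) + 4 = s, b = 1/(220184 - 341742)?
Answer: 3877578643/121558 ≈ 31899.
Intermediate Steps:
b = -1/121558 (b = 1/(-121558) = -1/121558 ≈ -8.2265e-6)
D(s) = -4 + s
(-133 + 40)*(D(6) - 345) - b = (-133 + 40)*((-4 + 6) - 345) - 1*(-1/121558) = -93*(2 - 345) + 1/121558 = -93*(-343) + 1/121558 = 31899 + 1/121558 = 3877578643/121558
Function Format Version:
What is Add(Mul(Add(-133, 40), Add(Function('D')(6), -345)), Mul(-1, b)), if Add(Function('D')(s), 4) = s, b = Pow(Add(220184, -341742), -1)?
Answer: Rational(3877578643, 121558) ≈ 31899.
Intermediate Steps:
b = Rational(-1, 121558) (b = Pow(-121558, -1) = Rational(-1, 121558) ≈ -8.2265e-6)
Function('D')(s) = Add(-4, s)
Add(Mul(Add(-133, 40), Add(Function('D')(6), -345)), Mul(-1, b)) = Add(Mul(Add(-133, 40), Add(Add(-4, 6), -345)), Mul(-1, Rational(-1, 121558))) = Add(Mul(-93, Add(2, -345)), Rational(1, 121558)) = Add(Mul(-93, -343), Rational(1, 121558)) = Add(31899, Rational(1, 121558)) = Rational(3877578643, 121558)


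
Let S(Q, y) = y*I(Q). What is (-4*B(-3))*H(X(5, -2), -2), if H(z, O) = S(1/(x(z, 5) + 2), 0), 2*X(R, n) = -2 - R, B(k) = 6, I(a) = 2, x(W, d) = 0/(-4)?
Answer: 0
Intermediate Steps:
x(W, d) = 0 (x(W, d) = 0*(-¼) = 0)
S(Q, y) = 2*y (S(Q, y) = y*2 = 2*y)
X(R, n) = -1 - R/2 (X(R, n) = (-2 - R)/2 = -1 - R/2)
H(z, O) = 0 (H(z, O) = 2*0 = 0)
(-4*B(-3))*H(X(5, -2), -2) = -4*6*0 = -24*0 = 0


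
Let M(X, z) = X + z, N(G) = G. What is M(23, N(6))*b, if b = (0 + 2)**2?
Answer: 116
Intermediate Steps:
b = 4 (b = 2**2 = 4)
M(23, N(6))*b = (23 + 6)*4 = 29*4 = 116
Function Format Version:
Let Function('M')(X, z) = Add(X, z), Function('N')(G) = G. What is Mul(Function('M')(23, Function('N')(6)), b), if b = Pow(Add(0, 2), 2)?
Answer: 116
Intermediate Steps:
b = 4 (b = Pow(2, 2) = 4)
Mul(Function('M')(23, Function('N')(6)), b) = Mul(Add(23, 6), 4) = Mul(29, 4) = 116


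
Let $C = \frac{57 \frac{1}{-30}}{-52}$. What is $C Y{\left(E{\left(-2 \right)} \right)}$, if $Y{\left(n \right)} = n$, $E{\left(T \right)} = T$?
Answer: $- \frac{19}{260} \approx -0.073077$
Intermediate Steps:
$C = \frac{19}{520}$ ($C = 57 \left(- \frac{1}{30}\right) \left(- \frac{1}{52}\right) = \left(- \frac{19}{10}\right) \left(- \frac{1}{52}\right) = \frac{19}{520} \approx 0.036538$)
$C Y{\left(E{\left(-2 \right)} \right)} = \frac{19}{520} \left(-2\right) = - \frac{19}{260}$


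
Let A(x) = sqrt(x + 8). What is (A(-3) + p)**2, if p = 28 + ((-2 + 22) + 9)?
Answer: (57 + sqrt(5))**2 ≈ 3508.9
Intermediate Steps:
p = 57 (p = 28 + (20 + 9) = 28 + 29 = 57)
A(x) = sqrt(8 + x)
(A(-3) + p)**2 = (sqrt(8 - 3) + 57)**2 = (sqrt(5) + 57)**2 = (57 + sqrt(5))**2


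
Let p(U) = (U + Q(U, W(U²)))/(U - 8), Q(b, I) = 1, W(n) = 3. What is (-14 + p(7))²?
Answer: 484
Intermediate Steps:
p(U) = (1 + U)/(-8 + U) (p(U) = (U + 1)/(U - 8) = (1 + U)/(-8 + U))
(-14 + p(7))² = (-14 + (1 + 7)/(-8 + 7))² = (-14 + 8/(-1))² = (-14 - 1*8)² = (-14 - 8)² = (-22)² = 484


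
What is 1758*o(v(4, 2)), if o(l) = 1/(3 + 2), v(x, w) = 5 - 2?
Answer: 1758/5 ≈ 351.60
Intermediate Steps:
v(x, w) = 3
o(l) = 1/5
1758*o(v(4, 2)) = 1758*(1/5) = 1758/5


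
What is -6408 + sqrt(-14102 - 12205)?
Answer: -6408 + 3*I*sqrt(2923) ≈ -6408.0 + 162.19*I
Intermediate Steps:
-6408 + sqrt(-14102 - 12205) = -6408 + sqrt(-26307) = -6408 + 3*I*sqrt(2923)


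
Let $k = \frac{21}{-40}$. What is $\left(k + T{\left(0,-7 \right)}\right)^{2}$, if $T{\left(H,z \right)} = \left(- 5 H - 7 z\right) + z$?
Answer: $\frac{2752281}{1600} \approx 1720.2$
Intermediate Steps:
$k = - \frac{21}{40}$ ($k = 21 \left(- \frac{1}{40}\right) = - \frac{21}{40} \approx -0.525$)
$T{\left(H,z \right)} = - 6 z - 5 H$ ($T{\left(H,z \right)} = \left(- 7 z - 5 H\right) + z = - 6 z - 5 H$)
$\left(k + T{\left(0,-7 \right)}\right)^{2} = \left(- \frac{21}{40} - -42\right)^{2} = \left(- \frac{21}{40} + \left(42 + 0\right)\right)^{2} = \left(- \frac{21}{40} + 42\right)^{2} = \left(\frac{1659}{40}\right)^{2} = \frac{2752281}{1600}$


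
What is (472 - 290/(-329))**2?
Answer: 24204514084/108241 ≈ 2.2362e+5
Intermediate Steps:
(472 - 290/(-329))**2 = (472 - 290*(-1/329))**2 = (472 + 290/329)**2 = (155578/329)**2 = 24204514084/108241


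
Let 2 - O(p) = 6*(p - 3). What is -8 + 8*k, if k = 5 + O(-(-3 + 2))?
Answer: 144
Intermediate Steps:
O(p) = 20 - 6*p (O(p) = 2 - 6*(p - 3) = 2 - 6*(-3 + p) = 2 - (-18 + 6*p) = 2 + (18 - 6*p) = 20 - 6*p)
k = 19 (k = 5 + (20 - (-6)*(-3 + 2)) = 5 + (20 - (-6)*(-1)) = 5 + (20 - 6*1) = 5 + (20 - 6) = 5 + 14 = 19)
-8 + 8*k = -8 + 8*19 = -8 + 152 = 144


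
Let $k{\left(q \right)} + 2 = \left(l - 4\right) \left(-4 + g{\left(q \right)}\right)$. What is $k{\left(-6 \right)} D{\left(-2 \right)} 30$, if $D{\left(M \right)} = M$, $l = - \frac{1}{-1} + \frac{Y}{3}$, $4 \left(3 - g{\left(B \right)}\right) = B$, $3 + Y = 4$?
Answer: $200$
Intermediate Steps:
$Y = 1$ ($Y = -3 + 4 = 1$)
$g{\left(B \right)} = 3 - \frac{B}{4}$
$l = \frac{4}{3}$ ($l = - \frac{1}{-1} + 1 \cdot \frac{1}{3} = \left(-1\right) \left(-1\right) + 1 \cdot \frac{1}{3} = 1 + \frac{1}{3} = \frac{4}{3} \approx 1.3333$)
$k{\left(q \right)} = \frac{2}{3} + \frac{2 q}{3}$ ($k{\left(q \right)} = -2 + \left(\frac{4}{3} - 4\right) \left(-4 - \left(-3 + \frac{q}{4}\right)\right) = -2 - \frac{8 \left(-1 - \frac{q}{4}\right)}{3} = -2 + \left(\frac{8}{3} + \frac{2 q}{3}\right) = \frac{2}{3} + \frac{2 q}{3}$)
$k{\left(-6 \right)} D{\left(-2 \right)} 30 = \left(\frac{2}{3} + \frac{2}{3} \left(-6\right)\right) \left(-2\right) 30 = \left(\frac{2}{3} - 4\right) \left(-2\right) 30 = \left(- \frac{10}{3}\right) \left(-2\right) 30 = \frac{20}{3} \cdot 30 = 200$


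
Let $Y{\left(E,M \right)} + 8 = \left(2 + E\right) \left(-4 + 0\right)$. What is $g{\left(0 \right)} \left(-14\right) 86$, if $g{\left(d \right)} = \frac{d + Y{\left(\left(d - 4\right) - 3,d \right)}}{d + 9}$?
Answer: $- \frac{4816}{3} \approx -1605.3$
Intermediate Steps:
$Y{\left(E,M \right)} = -16 - 4 E$ ($Y{\left(E,M \right)} = -8 + \left(2 + E\right) \left(-4 + 0\right) = -8 + \left(2 + E\right) \left(-4\right) = -8 - \left(8 + 4 E\right) = -16 - 4 E$)
$g{\left(d \right)} = \frac{12 - 3 d}{9 + d}$ ($g{\left(d \right)} = \frac{d - \left(16 + 4 \left(\left(d - 4\right) - 3\right)\right)}{d + 9} = \frac{d - \left(16 + 4 \left(\left(-4 + d\right) - 3\right)\right)}{9 + d} = \frac{d - \left(16 + 4 \left(-7 + d\right)\right)}{9 + d} = \frac{d - \left(-12 + 4 d\right)}{9 + d} = \frac{12 - 3 d}{9 + d}$)
$g{\left(0 \right)} \left(-14\right) 86 = \frac{3 \left(4 - 0\right)}{9 + 0} \left(-14\right) 86 = \frac{3 \left(4 + 0\right)}{9} \left(-14\right) 86 = 3 \cdot \frac{1}{9} \cdot 4 \left(-14\right) 86 = \frac{4}{3} \left(-14\right) 86 = \left(- \frac{56}{3}\right) 86 = - \frac{4816}{3}$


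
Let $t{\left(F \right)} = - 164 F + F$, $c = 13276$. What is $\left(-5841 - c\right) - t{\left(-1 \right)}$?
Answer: $-19280$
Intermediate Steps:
$t{\left(F \right)} = - 163 F$
$\left(-5841 - c\right) - t{\left(-1 \right)} = \left(-5841 - 13276\right) - \left(-163\right) \left(-1\right) = \left(-5841 - 13276\right) - 163 = -19117 - 163 = -19280$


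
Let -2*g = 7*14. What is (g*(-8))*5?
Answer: 1960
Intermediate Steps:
g = -49 (g = -7*14/2 = -½*98 = -49)
(g*(-8))*5 = -49*(-8)*5 = 392*5 = 1960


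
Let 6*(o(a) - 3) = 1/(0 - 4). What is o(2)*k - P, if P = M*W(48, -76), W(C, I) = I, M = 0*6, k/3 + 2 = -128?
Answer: -4615/4 ≈ -1153.8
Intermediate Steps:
k = -390 (k = -6 + 3*(-128) = -6 - 384 = -390)
M = 0
o(a) = 71/24 (o(a) = 3 + 1/(6*(0 - 4)) = 3 + (⅙)/(-4) = 3 + (⅙)*(-¼) = 3 - 1/24 = 71/24)
P = 0 (P = 0*(-76) = 0)
o(2)*k - P = (71/24)*(-390) - 1*0 = -4615/4 + 0 = -4615/4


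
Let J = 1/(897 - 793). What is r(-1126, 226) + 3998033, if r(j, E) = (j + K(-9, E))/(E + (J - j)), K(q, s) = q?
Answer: 562159304057/140609 ≈ 3.9980e+6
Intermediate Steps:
J = 1/104 ≈ 0.0096154
r(j, E) = (-9 + j)/(1/104 + E - j) (r(j, E) = (j - 9)/(E + (1/104 - j)) = (-9 + j)/(1/104 + E - j))
r(-1126, 226) + 3998033 = 104*(-9 - 1126)/(1 - 104*(-1126) + 104*226) + 3998033 = 104*(-1135)/(1 + 117104 + 23504) + 3998033 = 104*(-1135)/140609 + 3998033 = 104*(1/140609)*(-1135) + 3998033 = -118040/140609 + 3998033 = 562159304057/140609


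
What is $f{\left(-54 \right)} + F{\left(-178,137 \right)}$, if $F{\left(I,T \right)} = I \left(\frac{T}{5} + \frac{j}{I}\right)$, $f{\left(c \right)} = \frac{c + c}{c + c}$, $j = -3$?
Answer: $- \frac{24396}{5} \approx -4879.2$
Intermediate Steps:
$f{\left(c \right)} = 1$ ($f{\left(c \right)} = \frac{2 c}{2 c} = 2 c \frac{1}{2 c} = 1$)
$F{\left(I,T \right)} = I \left(- \frac{3}{I} + \frac{T}{5}\right)$ ($F{\left(I,T \right)} = I \left(\frac{T}{5} - \frac{3}{I}\right) = I \left(- \frac{3}{I} + \frac{T}{5}\right)$)
$f{\left(-54 \right)} + F{\left(-178,137 \right)} = 1 + \left(-3 + \frac{1}{5} \left(-178\right) 137\right) = 1 - \frac{24401}{5} = - \frac{24396}{5}$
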